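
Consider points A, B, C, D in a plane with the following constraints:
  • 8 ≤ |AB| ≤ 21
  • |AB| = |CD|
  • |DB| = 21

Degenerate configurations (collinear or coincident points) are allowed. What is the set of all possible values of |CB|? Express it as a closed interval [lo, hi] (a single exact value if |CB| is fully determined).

|CB| ∈ [0, 42]  (≈ [0.0000, 42.0000])

|AB| ∈ [8, 21]
|BD| ∈ {21}
|CD| ∈ [8, 21]
|AD| ∈ [0, 42]
|BC| ∈ [0, 42]
|AC| ∈ [0, 63]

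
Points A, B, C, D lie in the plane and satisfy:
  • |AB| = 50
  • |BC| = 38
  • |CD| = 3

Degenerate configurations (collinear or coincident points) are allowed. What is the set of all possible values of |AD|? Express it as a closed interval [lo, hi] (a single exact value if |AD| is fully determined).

|AB| ∈ {50}
|BC| ∈ {38}
|CD| ∈ {3}
|AC| ∈ [12, 88]
|BD| ∈ [35, 41]
|AD| ∈ [9, 91]

|AD| ∈ [9, 91]  (≈ [9.0000, 91.0000])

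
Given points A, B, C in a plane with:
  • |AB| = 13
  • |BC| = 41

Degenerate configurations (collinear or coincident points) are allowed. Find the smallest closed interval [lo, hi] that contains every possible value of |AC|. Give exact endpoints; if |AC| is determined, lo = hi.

|AB| ∈ {13}
|BC| ∈ {41}
|AC| ∈ [28, 54]

|AC| ∈ [28, 54]  (≈ [28.0000, 54.0000])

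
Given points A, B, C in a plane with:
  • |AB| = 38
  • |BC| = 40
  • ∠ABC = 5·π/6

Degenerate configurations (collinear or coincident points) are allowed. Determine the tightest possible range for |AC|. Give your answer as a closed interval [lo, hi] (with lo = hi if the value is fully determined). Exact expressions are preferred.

|AB| ∈ {38}
|BC| ∈ {40}
|AC| ∈ {2·√(380·√(3) + 761)}

|AC| = 2·√(380·√(3) + 761)  (≈ 75.3440)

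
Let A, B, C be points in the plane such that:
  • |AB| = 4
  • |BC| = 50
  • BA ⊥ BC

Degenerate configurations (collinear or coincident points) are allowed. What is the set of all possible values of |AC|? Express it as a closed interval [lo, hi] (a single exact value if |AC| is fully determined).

|AC| = 2·√(629)  (≈ 50.1597)

|AB| ∈ {4}
|BC| ∈ {50}
|AC| ∈ {2·√(629)}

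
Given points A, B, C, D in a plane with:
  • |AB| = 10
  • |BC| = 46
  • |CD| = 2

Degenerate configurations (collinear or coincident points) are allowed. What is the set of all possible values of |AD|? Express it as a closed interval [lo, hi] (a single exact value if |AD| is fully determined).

|AD| ∈ [34, 58]  (≈ [34.0000, 58.0000])

|AB| ∈ {10}
|BC| ∈ {46}
|CD| ∈ {2}
|AC| ∈ [36, 56]
|BD| ∈ [44, 48]
|AD| ∈ [34, 58]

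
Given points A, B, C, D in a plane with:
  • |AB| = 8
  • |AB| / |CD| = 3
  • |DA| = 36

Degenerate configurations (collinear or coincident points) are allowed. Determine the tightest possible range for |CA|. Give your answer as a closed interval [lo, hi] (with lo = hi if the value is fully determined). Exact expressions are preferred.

|CA| ∈ [100/3, 116/3]  (≈ [33.3333, 38.6667])

|AB| ∈ {8}
|AD| ∈ {36}
|CD| ∈ {8/3}
|BD| ∈ [28, 44]
|AC| ∈ [100/3, 116/3]
|BC| ∈ [76/3, 140/3]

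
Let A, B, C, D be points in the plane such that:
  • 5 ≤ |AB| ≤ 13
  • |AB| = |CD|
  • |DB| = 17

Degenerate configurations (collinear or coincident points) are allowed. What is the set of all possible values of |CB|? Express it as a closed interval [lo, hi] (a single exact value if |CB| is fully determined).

|CB| ∈ [4, 30]  (≈ [4.0000, 30.0000])

|AB| ∈ [5, 13]
|BD| ∈ {17}
|CD| ∈ [5, 13]
|AD| ∈ [4, 30]
|BC| ∈ [4, 30]
|AC| ∈ [0, 43]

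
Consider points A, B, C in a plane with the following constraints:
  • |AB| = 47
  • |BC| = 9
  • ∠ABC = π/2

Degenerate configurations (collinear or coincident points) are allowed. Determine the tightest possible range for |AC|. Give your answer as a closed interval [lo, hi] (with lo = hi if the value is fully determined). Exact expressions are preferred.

|AB| ∈ {47}
|BC| ∈ {9}
|AC| ∈ {√(2290)}

|AC| = √(2290)  (≈ 47.8539)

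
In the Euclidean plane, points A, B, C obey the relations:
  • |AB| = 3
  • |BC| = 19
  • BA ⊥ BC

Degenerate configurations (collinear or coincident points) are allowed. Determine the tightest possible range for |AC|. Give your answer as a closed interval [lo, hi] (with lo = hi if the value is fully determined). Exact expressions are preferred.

|AB| ∈ {3}
|BC| ∈ {19}
|AC| ∈ {√(370)}

|AC| = √(370)  (≈ 19.2354)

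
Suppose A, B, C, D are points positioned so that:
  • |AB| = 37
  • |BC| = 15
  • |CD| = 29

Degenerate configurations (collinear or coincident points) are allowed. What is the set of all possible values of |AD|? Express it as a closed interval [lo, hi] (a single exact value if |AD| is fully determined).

|AB| ∈ {37}
|BC| ∈ {15}
|CD| ∈ {29}
|AC| ∈ [22, 52]
|BD| ∈ [14, 44]
|AD| ∈ [0, 81]

|AD| ∈ [0, 81]  (≈ [0.0000, 81.0000])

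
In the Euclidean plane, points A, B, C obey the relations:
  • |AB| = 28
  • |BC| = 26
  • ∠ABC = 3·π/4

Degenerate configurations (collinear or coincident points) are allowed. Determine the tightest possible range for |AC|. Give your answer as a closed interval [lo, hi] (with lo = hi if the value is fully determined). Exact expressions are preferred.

|AB| ∈ {28}
|BC| ∈ {26}
|AC| ∈ {2·√(182·√(2) + 365)}

|AC| = 2·√(182·√(2) + 365)  (≈ 49.8954)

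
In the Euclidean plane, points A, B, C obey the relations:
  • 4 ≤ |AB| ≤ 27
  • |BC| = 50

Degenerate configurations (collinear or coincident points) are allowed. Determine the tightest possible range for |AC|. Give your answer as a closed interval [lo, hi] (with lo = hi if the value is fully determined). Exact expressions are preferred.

|AC| ∈ [23, 77]  (≈ [23.0000, 77.0000])

|AB| ∈ [4, 27]
|BC| ∈ {50}
|AC| ∈ [23, 77]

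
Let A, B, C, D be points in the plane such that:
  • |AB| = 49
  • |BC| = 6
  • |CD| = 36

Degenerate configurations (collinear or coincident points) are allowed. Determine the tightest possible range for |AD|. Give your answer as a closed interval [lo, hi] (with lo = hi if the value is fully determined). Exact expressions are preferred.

|AB| ∈ {49}
|BC| ∈ {6}
|CD| ∈ {36}
|AC| ∈ [43, 55]
|BD| ∈ [30, 42]
|AD| ∈ [7, 91]

|AD| ∈ [7, 91]  (≈ [7.0000, 91.0000])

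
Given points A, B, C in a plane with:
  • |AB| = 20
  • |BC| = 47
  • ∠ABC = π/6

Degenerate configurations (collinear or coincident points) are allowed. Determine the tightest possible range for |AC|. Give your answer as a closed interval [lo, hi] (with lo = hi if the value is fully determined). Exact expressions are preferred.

|AC| = √(2609 - 940·√(3))  (≈ 31.3189)

|AB| ∈ {20}
|BC| ∈ {47}
|AC| ∈ {√(2609 - 940·√(3))}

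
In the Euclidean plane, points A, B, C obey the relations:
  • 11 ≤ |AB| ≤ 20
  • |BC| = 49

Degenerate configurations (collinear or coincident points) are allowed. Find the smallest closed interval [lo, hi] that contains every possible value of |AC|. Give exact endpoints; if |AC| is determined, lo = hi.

|AB| ∈ [11, 20]
|BC| ∈ {49}
|AC| ∈ [29, 69]

|AC| ∈ [29, 69]  (≈ [29.0000, 69.0000])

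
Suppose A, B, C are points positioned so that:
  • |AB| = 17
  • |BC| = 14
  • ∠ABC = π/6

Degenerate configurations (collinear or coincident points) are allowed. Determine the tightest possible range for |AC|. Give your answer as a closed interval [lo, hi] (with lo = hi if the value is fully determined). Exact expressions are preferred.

|AB| ∈ {17}
|BC| ∈ {14}
|AC| ∈ {√(485 - 238·√(3))}

|AC| = √(485 - 238·√(3))  (≈ 8.5306)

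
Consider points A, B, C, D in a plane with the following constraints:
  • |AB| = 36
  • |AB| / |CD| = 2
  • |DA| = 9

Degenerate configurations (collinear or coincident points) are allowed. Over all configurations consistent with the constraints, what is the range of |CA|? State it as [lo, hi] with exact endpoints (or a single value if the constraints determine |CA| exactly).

|CA| ∈ [9, 27]  (≈ [9.0000, 27.0000])

|AB| ∈ {36}
|AD| ∈ {9}
|CD| ∈ {18}
|BD| ∈ [27, 45]
|AC| ∈ [9, 27]
|BC| ∈ [9, 63]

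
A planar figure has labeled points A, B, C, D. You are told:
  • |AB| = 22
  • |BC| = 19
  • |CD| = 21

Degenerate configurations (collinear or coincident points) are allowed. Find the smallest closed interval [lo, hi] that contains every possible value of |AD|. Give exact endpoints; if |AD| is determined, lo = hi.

|AB| ∈ {22}
|BC| ∈ {19}
|CD| ∈ {21}
|AC| ∈ [3, 41]
|BD| ∈ [2, 40]
|AD| ∈ [0, 62]

|AD| ∈ [0, 62]  (≈ [0.0000, 62.0000])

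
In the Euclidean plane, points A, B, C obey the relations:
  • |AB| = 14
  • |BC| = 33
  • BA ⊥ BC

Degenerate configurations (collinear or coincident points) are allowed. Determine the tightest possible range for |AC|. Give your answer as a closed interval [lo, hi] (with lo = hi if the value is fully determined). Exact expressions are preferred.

|AB| ∈ {14}
|BC| ∈ {33}
|AC| ∈ {√(1285)}

|AC| = √(1285)  (≈ 35.8469)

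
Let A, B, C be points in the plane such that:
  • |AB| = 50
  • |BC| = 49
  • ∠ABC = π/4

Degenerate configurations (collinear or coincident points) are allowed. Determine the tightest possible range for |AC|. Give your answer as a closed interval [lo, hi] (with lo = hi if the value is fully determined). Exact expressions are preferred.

|AB| ∈ {50}
|BC| ∈ {49}
|AC| ∈ {√(4901 - 2450·√(2))}

|AC| = √(4901 - 2450·√(2))  (≈ 37.8969)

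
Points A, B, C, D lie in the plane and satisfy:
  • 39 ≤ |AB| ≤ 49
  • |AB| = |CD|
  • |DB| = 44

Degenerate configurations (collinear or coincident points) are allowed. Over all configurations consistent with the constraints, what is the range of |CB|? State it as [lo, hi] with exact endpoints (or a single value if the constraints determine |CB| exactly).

|CB| ∈ [0, 93]  (≈ [0.0000, 93.0000])

|AB| ∈ [39, 49]
|BD| ∈ {44}
|CD| ∈ [39, 49]
|AD| ∈ [0, 93]
|BC| ∈ [0, 93]
|AC| ∈ [0, 142]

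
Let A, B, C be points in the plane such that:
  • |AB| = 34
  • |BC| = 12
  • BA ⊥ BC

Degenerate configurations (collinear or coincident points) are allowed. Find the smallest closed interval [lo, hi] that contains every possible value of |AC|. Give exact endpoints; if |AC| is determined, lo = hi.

|AC| = 10·√(13)  (≈ 36.0555)

|AB| ∈ {34}
|BC| ∈ {12}
|AC| ∈ {10·√(13)}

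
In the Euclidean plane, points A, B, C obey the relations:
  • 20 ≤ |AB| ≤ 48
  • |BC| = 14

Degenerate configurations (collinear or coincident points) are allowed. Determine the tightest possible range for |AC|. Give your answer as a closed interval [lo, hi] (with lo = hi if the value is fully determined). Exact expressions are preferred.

|AC| ∈ [6, 62]  (≈ [6.0000, 62.0000])

|AB| ∈ [20, 48]
|BC| ∈ {14}
|AC| ∈ [6, 62]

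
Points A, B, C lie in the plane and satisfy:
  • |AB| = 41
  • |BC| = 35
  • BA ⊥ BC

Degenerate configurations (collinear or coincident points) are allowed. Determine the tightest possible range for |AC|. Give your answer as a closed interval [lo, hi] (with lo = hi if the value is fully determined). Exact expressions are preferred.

|AC| = √(2906)  (≈ 53.9073)

|AB| ∈ {41}
|BC| ∈ {35}
|AC| ∈ {√(2906)}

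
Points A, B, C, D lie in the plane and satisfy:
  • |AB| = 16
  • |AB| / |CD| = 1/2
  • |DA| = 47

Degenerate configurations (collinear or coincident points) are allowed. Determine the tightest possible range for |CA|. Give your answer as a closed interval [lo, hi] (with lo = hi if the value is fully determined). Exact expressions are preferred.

|AB| ∈ {16}
|AD| ∈ {47}
|CD| ∈ {32}
|BD| ∈ [31, 63]
|AC| ∈ [15, 79]
|BC| ∈ [0, 95]

|CA| ∈ [15, 79]  (≈ [15.0000, 79.0000])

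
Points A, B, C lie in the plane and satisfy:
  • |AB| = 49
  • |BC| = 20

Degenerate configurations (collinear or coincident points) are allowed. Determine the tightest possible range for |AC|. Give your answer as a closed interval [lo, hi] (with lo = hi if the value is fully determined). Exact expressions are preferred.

|AB| ∈ {49}
|BC| ∈ {20}
|AC| ∈ [29, 69]

|AC| ∈ [29, 69]  (≈ [29.0000, 69.0000])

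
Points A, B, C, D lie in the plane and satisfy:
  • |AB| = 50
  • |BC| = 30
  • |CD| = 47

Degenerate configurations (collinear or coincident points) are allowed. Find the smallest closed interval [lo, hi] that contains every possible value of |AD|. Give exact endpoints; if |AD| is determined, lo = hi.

|AD| ∈ [0, 127]  (≈ [0.0000, 127.0000])

|AB| ∈ {50}
|BC| ∈ {30}
|CD| ∈ {47}
|AC| ∈ [20, 80]
|BD| ∈ [17, 77]
|AD| ∈ [0, 127]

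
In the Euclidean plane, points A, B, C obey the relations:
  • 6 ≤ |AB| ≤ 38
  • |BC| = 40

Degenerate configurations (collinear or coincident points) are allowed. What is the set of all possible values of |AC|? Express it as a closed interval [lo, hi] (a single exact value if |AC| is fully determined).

|AC| ∈ [2, 78]  (≈ [2.0000, 78.0000])

|AB| ∈ [6, 38]
|BC| ∈ {40}
|AC| ∈ [2, 78]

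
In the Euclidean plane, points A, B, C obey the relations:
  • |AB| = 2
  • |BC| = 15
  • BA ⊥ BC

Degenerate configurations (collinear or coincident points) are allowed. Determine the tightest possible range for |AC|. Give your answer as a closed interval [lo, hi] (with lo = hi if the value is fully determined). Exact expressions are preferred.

|AC| = √(229)  (≈ 15.1327)

|AB| ∈ {2}
|BC| ∈ {15}
|AC| ∈ {√(229)}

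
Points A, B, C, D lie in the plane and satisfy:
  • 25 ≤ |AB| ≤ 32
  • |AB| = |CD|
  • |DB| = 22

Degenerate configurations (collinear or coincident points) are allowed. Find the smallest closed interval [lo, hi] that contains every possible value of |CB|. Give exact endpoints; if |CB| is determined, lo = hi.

|AB| ∈ [25, 32]
|BD| ∈ {22}
|CD| ∈ [25, 32]
|AD| ∈ [3, 54]
|BC| ∈ [3, 54]
|AC| ∈ [0, 86]

|CB| ∈ [3, 54]  (≈ [3.0000, 54.0000])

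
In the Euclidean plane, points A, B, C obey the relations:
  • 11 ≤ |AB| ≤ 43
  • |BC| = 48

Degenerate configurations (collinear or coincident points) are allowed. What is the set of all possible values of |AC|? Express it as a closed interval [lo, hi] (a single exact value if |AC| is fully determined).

|AC| ∈ [5, 91]  (≈ [5.0000, 91.0000])

|AB| ∈ [11, 43]
|BC| ∈ {48}
|AC| ∈ [5, 91]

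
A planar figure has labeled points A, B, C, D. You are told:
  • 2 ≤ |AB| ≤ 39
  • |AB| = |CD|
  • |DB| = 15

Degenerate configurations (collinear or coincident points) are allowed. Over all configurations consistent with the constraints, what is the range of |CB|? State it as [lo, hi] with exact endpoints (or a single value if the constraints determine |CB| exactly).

|CB| ∈ [0, 54]  (≈ [0.0000, 54.0000])

|AB| ∈ [2, 39]
|BD| ∈ {15}
|CD| ∈ [2, 39]
|AD| ∈ [0, 54]
|BC| ∈ [0, 54]
|AC| ∈ [0, 93]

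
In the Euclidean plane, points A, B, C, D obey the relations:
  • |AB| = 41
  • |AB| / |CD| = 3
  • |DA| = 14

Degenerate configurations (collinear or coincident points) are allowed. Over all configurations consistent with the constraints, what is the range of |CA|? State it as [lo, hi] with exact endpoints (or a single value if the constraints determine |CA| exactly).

|CA| ∈ [1/3, 83/3]  (≈ [0.3333, 27.6667])

|AB| ∈ {41}
|AD| ∈ {14}
|CD| ∈ {41/3}
|BD| ∈ [27, 55]
|AC| ∈ [1/3, 83/3]
|BC| ∈ [40/3, 206/3]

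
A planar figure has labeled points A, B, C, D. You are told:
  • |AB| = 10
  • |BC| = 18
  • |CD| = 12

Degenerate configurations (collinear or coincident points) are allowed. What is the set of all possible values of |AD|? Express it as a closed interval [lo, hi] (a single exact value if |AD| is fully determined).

|AD| ∈ [0, 40]  (≈ [0.0000, 40.0000])

|AB| ∈ {10}
|BC| ∈ {18}
|CD| ∈ {12}
|AC| ∈ [8, 28]
|BD| ∈ [6, 30]
|AD| ∈ [0, 40]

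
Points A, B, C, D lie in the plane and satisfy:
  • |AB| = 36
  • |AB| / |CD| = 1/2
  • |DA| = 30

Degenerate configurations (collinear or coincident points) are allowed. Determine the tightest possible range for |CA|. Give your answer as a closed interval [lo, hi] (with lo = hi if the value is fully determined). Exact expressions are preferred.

|CA| ∈ [42, 102]  (≈ [42.0000, 102.0000])

|AB| ∈ {36}
|AD| ∈ {30}
|CD| ∈ {72}
|BD| ∈ [6, 66]
|AC| ∈ [42, 102]
|BC| ∈ [6, 138]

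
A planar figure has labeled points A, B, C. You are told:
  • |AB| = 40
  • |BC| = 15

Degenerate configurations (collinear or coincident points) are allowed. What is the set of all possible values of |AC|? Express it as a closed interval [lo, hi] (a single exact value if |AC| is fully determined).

|AB| ∈ {40}
|BC| ∈ {15}
|AC| ∈ [25, 55]

|AC| ∈ [25, 55]  (≈ [25.0000, 55.0000])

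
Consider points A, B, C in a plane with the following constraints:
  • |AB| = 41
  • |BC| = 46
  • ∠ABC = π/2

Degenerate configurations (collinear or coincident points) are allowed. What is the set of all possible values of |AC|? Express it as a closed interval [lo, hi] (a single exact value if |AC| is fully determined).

|AB| ∈ {41}
|BC| ∈ {46}
|AC| ∈ {√(3797)}

|AC| = √(3797)  (≈ 61.6198)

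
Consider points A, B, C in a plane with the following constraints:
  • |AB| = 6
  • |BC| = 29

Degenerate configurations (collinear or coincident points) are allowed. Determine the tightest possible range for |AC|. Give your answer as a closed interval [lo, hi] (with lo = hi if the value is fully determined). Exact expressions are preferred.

|AC| ∈ [23, 35]  (≈ [23.0000, 35.0000])

|AB| ∈ {6}
|BC| ∈ {29}
|AC| ∈ [23, 35]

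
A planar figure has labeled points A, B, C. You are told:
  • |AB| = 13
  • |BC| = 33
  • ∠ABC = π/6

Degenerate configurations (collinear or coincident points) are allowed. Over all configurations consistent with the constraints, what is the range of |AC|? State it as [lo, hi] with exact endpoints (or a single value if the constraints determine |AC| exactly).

|AC| = √(1258 - 429·√(3))  (≈ 22.6925)

|AB| ∈ {13}
|BC| ∈ {33}
|AC| ∈ {√(1258 - 429·√(3))}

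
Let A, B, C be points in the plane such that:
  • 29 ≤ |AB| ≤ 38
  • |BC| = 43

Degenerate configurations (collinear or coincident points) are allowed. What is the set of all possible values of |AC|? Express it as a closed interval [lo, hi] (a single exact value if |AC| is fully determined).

|AB| ∈ [29, 38]
|BC| ∈ {43}
|AC| ∈ [5, 81]

|AC| ∈ [5, 81]  (≈ [5.0000, 81.0000])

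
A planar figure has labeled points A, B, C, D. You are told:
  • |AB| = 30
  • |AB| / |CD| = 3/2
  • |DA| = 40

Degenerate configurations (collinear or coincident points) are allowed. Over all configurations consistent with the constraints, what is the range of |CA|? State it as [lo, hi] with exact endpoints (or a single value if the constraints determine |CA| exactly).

|AB| ∈ {30}
|AD| ∈ {40}
|CD| ∈ {20}
|BD| ∈ [10, 70]
|AC| ∈ [20, 60]
|BC| ∈ [0, 90]

|CA| ∈ [20, 60]  (≈ [20.0000, 60.0000])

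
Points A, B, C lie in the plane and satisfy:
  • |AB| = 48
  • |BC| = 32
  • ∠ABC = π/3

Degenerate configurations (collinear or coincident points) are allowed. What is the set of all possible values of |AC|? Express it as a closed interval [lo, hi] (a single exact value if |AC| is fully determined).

|AB| ∈ {48}
|BC| ∈ {32}
|AC| ∈ {16·√(7)}

|AC| = 16·√(7)  (≈ 42.3320)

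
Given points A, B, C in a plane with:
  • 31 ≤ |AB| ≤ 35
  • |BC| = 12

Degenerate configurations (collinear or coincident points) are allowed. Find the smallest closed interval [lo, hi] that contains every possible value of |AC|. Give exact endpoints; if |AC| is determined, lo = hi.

|AB| ∈ [31, 35]
|BC| ∈ {12}
|AC| ∈ [19, 47]

|AC| ∈ [19, 47]  (≈ [19.0000, 47.0000])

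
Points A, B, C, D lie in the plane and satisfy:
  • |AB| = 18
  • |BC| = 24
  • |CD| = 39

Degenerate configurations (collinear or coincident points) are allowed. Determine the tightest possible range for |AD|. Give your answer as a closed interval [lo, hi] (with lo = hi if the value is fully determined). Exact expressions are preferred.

|AD| ∈ [0, 81]  (≈ [0.0000, 81.0000])

|AB| ∈ {18}
|BC| ∈ {24}
|CD| ∈ {39}
|AC| ∈ [6, 42]
|BD| ∈ [15, 63]
|AD| ∈ [0, 81]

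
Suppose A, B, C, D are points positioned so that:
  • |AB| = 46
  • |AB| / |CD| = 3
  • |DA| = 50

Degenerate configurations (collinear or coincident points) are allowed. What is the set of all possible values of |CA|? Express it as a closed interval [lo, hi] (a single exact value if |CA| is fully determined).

|AB| ∈ {46}
|AD| ∈ {50}
|CD| ∈ {46/3}
|BD| ∈ [4, 96]
|AC| ∈ [104/3, 196/3]
|BC| ∈ [0, 334/3]

|CA| ∈ [104/3, 196/3]  (≈ [34.6667, 65.3333])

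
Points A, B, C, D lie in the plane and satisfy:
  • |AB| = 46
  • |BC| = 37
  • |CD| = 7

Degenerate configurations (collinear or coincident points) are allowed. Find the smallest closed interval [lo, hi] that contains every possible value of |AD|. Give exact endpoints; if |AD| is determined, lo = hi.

|AD| ∈ [2, 90]  (≈ [2.0000, 90.0000])

|AB| ∈ {46}
|BC| ∈ {37}
|CD| ∈ {7}
|AC| ∈ [9, 83]
|BD| ∈ [30, 44]
|AD| ∈ [2, 90]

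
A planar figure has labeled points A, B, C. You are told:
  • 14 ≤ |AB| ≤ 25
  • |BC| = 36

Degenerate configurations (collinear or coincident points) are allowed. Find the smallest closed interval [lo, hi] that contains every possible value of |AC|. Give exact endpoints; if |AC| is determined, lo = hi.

|AC| ∈ [11, 61]  (≈ [11.0000, 61.0000])

|AB| ∈ [14, 25]
|BC| ∈ {36}
|AC| ∈ [11, 61]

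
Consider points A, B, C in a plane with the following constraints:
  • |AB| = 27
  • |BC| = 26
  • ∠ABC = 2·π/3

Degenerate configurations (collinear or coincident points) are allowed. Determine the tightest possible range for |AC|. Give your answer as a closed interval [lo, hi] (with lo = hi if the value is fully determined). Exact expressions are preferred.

|AC| = 7·√(43)  (≈ 45.9021)

|AB| ∈ {27}
|BC| ∈ {26}
|AC| ∈ {7·√(43)}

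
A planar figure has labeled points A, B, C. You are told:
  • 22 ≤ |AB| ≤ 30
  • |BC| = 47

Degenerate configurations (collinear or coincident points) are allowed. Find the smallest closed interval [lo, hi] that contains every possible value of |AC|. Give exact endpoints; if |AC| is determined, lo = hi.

|AC| ∈ [17, 77]  (≈ [17.0000, 77.0000])

|AB| ∈ [22, 30]
|BC| ∈ {47}
|AC| ∈ [17, 77]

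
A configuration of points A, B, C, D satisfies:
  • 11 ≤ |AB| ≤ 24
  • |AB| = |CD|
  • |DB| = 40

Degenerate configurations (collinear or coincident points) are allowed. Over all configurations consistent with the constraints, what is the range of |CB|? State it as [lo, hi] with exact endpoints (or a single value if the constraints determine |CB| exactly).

|AB| ∈ [11, 24]
|BD| ∈ {40}
|CD| ∈ [11, 24]
|AD| ∈ [16, 64]
|BC| ∈ [16, 64]
|AC| ∈ [0, 88]

|CB| ∈ [16, 64]  (≈ [16.0000, 64.0000])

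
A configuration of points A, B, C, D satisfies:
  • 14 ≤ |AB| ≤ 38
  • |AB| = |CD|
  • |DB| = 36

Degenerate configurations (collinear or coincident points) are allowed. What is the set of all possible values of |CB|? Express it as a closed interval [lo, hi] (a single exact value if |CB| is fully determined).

|AB| ∈ [14, 38]
|BD| ∈ {36}
|CD| ∈ [14, 38]
|AD| ∈ [0, 74]
|BC| ∈ [0, 74]
|AC| ∈ [0, 112]

|CB| ∈ [0, 74]  (≈ [0.0000, 74.0000])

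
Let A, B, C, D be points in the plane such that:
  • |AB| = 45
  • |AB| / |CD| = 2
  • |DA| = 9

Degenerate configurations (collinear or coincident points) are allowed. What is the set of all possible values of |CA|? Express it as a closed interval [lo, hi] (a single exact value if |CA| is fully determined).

|AB| ∈ {45}
|AD| ∈ {9}
|CD| ∈ {45/2}
|BD| ∈ [36, 54]
|AC| ∈ [27/2, 63/2]
|BC| ∈ [27/2, 153/2]

|CA| ∈ [27/2, 63/2]  (≈ [13.5000, 31.5000])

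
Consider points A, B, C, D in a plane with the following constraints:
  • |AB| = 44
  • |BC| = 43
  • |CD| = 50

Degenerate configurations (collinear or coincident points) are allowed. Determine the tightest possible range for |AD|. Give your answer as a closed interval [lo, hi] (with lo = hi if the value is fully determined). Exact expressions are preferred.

|AB| ∈ {44}
|BC| ∈ {43}
|CD| ∈ {50}
|AC| ∈ [1, 87]
|BD| ∈ [7, 93]
|AD| ∈ [0, 137]

|AD| ∈ [0, 137]  (≈ [0.0000, 137.0000])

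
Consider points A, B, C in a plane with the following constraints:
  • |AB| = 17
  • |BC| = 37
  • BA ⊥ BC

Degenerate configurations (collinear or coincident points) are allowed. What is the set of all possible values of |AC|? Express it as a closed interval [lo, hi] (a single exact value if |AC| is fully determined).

|AC| = √(1658)  (≈ 40.7185)

|AB| ∈ {17}
|BC| ∈ {37}
|AC| ∈ {√(1658)}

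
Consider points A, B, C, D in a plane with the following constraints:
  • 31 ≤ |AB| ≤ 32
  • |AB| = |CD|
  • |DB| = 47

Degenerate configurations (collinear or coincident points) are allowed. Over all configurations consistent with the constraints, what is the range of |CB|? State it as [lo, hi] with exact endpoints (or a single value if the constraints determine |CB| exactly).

|AB| ∈ [31, 32]
|BD| ∈ {47}
|CD| ∈ [31, 32]
|AD| ∈ [15, 79]
|BC| ∈ [15, 79]
|AC| ∈ [0, 111]

|CB| ∈ [15, 79]  (≈ [15.0000, 79.0000])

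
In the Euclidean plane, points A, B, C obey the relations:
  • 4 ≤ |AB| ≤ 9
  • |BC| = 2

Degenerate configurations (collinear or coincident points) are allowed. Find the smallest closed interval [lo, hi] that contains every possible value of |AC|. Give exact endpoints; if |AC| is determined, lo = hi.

|AC| ∈ [2, 11]  (≈ [2.0000, 11.0000])

|AB| ∈ [4, 9]
|BC| ∈ {2}
|AC| ∈ [2, 11]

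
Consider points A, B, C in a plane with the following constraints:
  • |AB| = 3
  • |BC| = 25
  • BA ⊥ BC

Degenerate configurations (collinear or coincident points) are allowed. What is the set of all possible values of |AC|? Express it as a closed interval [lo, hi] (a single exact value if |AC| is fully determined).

|AB| ∈ {3}
|BC| ∈ {25}
|AC| ∈ {√(634)}

|AC| = √(634)  (≈ 25.1794)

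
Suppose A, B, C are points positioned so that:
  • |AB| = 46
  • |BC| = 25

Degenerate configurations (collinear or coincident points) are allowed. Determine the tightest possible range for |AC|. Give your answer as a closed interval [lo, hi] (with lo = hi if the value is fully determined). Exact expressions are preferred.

|AC| ∈ [21, 71]  (≈ [21.0000, 71.0000])

|AB| ∈ {46}
|BC| ∈ {25}
|AC| ∈ [21, 71]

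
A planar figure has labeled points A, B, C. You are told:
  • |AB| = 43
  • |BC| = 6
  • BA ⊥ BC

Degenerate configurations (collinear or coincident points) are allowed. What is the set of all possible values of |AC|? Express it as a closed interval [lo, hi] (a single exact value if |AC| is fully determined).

|AC| = √(1885)  (≈ 43.4166)

|AB| ∈ {43}
|BC| ∈ {6}
|AC| ∈ {√(1885)}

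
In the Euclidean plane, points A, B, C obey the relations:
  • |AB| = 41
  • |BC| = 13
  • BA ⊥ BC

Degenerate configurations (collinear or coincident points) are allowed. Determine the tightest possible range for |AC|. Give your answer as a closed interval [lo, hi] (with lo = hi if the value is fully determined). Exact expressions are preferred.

|AB| ∈ {41}
|BC| ∈ {13}
|AC| ∈ {5·√(74)}

|AC| = 5·√(74)  (≈ 43.0116)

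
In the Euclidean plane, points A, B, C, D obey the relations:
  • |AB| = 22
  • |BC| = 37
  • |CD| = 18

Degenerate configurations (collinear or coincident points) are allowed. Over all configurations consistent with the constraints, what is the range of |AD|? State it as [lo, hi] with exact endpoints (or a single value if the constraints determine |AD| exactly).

|AD| ∈ [0, 77]  (≈ [0.0000, 77.0000])

|AB| ∈ {22}
|BC| ∈ {37}
|CD| ∈ {18}
|AC| ∈ [15, 59]
|BD| ∈ [19, 55]
|AD| ∈ [0, 77]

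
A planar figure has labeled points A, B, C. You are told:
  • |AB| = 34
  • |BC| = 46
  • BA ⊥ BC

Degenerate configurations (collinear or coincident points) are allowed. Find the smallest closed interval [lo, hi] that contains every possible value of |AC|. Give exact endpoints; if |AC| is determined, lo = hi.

|AC| = 2·√(818)  (≈ 57.2014)

|AB| ∈ {34}
|BC| ∈ {46}
|AC| ∈ {2·√(818)}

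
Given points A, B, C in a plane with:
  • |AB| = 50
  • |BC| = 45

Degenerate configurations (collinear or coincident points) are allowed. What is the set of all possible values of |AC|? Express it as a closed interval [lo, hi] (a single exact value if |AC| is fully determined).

|AB| ∈ {50}
|BC| ∈ {45}
|AC| ∈ [5, 95]

|AC| ∈ [5, 95]  (≈ [5.0000, 95.0000])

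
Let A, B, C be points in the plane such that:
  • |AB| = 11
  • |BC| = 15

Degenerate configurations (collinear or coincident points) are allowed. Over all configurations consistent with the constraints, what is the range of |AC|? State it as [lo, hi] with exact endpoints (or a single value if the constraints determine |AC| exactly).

|AB| ∈ {11}
|BC| ∈ {15}
|AC| ∈ [4, 26]

|AC| ∈ [4, 26]  (≈ [4.0000, 26.0000])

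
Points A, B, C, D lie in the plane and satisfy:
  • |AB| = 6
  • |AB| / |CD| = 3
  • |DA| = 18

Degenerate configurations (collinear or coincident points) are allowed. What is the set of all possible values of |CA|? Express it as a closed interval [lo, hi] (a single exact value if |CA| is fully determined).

|AB| ∈ {6}
|AD| ∈ {18}
|CD| ∈ {2}
|BD| ∈ [12, 24]
|AC| ∈ [16, 20]
|BC| ∈ [10, 26]

|CA| ∈ [16, 20]  (≈ [16.0000, 20.0000])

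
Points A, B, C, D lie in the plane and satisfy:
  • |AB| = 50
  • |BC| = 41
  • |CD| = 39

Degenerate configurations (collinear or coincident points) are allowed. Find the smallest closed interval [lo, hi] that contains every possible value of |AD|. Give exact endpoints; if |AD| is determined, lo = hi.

|AD| ∈ [0, 130]  (≈ [0.0000, 130.0000])

|AB| ∈ {50}
|BC| ∈ {41}
|CD| ∈ {39}
|AC| ∈ [9, 91]
|BD| ∈ [2, 80]
|AD| ∈ [0, 130]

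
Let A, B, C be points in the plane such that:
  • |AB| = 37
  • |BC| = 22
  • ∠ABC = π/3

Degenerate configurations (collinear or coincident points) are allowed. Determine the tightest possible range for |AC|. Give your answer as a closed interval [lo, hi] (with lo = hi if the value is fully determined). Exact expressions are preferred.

|AC| = √(1039)  (≈ 32.2335)

|AB| ∈ {37}
|BC| ∈ {22}
|AC| ∈ {√(1039)}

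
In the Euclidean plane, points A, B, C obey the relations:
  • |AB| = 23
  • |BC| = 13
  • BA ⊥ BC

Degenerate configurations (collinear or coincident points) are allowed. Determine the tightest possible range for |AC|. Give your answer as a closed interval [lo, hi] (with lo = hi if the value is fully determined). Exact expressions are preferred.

|AC| = √(698)  (≈ 26.4197)

|AB| ∈ {23}
|BC| ∈ {13}
|AC| ∈ {√(698)}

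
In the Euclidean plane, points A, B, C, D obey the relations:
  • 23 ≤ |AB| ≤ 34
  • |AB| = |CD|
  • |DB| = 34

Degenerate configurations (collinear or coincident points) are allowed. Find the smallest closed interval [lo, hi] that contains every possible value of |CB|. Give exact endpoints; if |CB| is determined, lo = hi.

|AB| ∈ [23, 34]
|BD| ∈ {34}
|CD| ∈ [23, 34]
|AD| ∈ [0, 68]
|BC| ∈ [0, 68]
|AC| ∈ [0, 102]

|CB| ∈ [0, 68]  (≈ [0.0000, 68.0000])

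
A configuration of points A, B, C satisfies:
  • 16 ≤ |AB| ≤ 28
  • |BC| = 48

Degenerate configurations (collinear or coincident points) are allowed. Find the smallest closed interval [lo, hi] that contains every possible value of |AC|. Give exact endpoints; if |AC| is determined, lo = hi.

|AB| ∈ [16, 28]
|BC| ∈ {48}
|AC| ∈ [20, 76]

|AC| ∈ [20, 76]  (≈ [20.0000, 76.0000])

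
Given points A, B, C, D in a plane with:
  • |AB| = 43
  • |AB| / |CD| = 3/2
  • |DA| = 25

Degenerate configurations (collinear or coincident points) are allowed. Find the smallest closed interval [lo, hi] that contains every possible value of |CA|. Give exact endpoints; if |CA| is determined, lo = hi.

|AB| ∈ {43}
|AD| ∈ {25}
|CD| ∈ {86/3}
|BD| ∈ [18, 68]
|AC| ∈ [11/3, 161/3]
|BC| ∈ [0, 290/3]

|CA| ∈ [11/3, 161/3]  (≈ [3.6667, 53.6667])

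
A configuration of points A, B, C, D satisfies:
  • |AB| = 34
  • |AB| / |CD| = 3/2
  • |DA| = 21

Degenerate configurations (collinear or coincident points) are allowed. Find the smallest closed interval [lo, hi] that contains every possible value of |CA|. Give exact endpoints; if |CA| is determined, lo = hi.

|AB| ∈ {34}
|AD| ∈ {21}
|CD| ∈ {68/3}
|BD| ∈ [13, 55]
|AC| ∈ [5/3, 131/3]
|BC| ∈ [0, 233/3]

|CA| ∈ [5/3, 131/3]  (≈ [1.6667, 43.6667])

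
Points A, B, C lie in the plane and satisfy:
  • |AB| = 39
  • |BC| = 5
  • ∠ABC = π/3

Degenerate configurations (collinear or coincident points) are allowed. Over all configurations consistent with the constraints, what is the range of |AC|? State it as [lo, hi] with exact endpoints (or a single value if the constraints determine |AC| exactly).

|AC| = √(1351)  (≈ 36.7560)

|AB| ∈ {39}
|BC| ∈ {5}
|AC| ∈ {√(1351)}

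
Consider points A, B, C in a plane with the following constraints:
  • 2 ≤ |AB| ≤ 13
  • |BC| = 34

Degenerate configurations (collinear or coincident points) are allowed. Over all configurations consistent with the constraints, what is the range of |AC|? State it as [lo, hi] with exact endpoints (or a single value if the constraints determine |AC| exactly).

|AC| ∈ [21, 47]  (≈ [21.0000, 47.0000])

|AB| ∈ [2, 13]
|BC| ∈ {34}
|AC| ∈ [21, 47]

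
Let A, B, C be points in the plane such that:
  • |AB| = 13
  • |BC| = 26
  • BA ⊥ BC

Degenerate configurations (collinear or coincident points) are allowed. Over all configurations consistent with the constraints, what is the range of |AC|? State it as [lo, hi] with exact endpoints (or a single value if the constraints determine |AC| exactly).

|AB| ∈ {13}
|BC| ∈ {26}
|AC| ∈ {13·√(5)}

|AC| = 13·√(5)  (≈ 29.0689)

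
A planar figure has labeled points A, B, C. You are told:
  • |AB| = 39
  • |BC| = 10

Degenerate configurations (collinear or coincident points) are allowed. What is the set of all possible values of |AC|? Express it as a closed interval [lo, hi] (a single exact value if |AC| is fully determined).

|AB| ∈ {39}
|BC| ∈ {10}
|AC| ∈ [29, 49]

|AC| ∈ [29, 49]  (≈ [29.0000, 49.0000])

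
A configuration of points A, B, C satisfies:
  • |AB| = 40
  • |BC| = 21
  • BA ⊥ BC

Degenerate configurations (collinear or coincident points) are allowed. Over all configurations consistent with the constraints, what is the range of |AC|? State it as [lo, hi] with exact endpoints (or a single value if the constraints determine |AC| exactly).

|AC| = √(2041)  (≈ 45.1774)

|AB| ∈ {40}
|BC| ∈ {21}
|AC| ∈ {√(2041)}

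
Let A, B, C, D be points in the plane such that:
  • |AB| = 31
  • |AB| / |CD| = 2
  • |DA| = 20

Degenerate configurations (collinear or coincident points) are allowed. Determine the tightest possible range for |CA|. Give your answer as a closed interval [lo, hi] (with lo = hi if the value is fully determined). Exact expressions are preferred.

|AB| ∈ {31}
|AD| ∈ {20}
|CD| ∈ {31/2}
|BD| ∈ [11, 51]
|AC| ∈ [9/2, 71/2]
|BC| ∈ [0, 133/2]

|CA| ∈ [9/2, 71/2]  (≈ [4.5000, 35.5000])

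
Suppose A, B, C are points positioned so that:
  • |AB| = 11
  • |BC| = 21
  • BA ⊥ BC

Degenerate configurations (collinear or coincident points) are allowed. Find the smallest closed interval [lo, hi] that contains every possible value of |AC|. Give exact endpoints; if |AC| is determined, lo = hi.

|AC| = √(562)  (≈ 23.7065)

|AB| ∈ {11}
|BC| ∈ {21}
|AC| ∈ {√(562)}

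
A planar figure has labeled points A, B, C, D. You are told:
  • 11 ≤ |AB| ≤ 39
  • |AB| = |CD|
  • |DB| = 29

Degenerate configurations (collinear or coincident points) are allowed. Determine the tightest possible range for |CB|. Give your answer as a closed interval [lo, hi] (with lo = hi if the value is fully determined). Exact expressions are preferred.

|CB| ∈ [0, 68]  (≈ [0.0000, 68.0000])

|AB| ∈ [11, 39]
|BD| ∈ {29}
|CD| ∈ [11, 39]
|AD| ∈ [0, 68]
|BC| ∈ [0, 68]
|AC| ∈ [0, 107]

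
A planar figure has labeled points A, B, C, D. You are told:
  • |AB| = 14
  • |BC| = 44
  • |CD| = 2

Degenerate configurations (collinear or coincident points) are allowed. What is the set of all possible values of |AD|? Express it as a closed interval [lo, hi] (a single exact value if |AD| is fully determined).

|AD| ∈ [28, 60]  (≈ [28.0000, 60.0000])

|AB| ∈ {14}
|BC| ∈ {44}
|CD| ∈ {2}
|AC| ∈ [30, 58]
|BD| ∈ [42, 46]
|AD| ∈ [28, 60]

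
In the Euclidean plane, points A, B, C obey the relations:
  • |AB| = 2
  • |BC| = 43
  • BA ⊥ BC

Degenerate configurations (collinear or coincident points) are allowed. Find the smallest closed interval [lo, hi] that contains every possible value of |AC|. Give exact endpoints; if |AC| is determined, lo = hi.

|AB| ∈ {2}
|BC| ∈ {43}
|AC| ∈ {√(1853)}

|AC| = √(1853)  (≈ 43.0465)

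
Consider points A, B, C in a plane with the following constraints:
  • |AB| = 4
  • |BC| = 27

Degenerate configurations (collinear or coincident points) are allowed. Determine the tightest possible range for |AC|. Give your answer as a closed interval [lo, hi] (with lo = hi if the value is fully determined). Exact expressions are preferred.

|AC| ∈ [23, 31]  (≈ [23.0000, 31.0000])

|AB| ∈ {4}
|BC| ∈ {27}
|AC| ∈ [23, 31]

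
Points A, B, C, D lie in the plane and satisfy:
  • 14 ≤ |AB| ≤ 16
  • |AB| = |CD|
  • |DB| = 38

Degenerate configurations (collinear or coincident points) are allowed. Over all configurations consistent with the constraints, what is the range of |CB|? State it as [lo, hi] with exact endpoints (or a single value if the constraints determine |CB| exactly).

|CB| ∈ [22, 54]  (≈ [22.0000, 54.0000])

|AB| ∈ [14, 16]
|BD| ∈ {38}
|CD| ∈ [14, 16]
|AD| ∈ [22, 54]
|BC| ∈ [22, 54]
|AC| ∈ [6, 70]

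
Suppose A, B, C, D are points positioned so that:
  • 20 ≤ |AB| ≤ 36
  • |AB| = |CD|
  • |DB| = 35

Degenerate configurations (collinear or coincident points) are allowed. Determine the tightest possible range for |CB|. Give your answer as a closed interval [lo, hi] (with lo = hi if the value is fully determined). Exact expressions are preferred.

|AB| ∈ [20, 36]
|BD| ∈ {35}
|CD| ∈ [20, 36]
|AD| ∈ [0, 71]
|BC| ∈ [0, 71]
|AC| ∈ [0, 107]

|CB| ∈ [0, 71]  (≈ [0.0000, 71.0000])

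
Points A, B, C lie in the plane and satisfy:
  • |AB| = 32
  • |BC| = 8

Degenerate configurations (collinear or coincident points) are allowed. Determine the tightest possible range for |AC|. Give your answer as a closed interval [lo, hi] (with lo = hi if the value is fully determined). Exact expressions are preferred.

|AC| ∈ [24, 40]  (≈ [24.0000, 40.0000])

|AB| ∈ {32}
|BC| ∈ {8}
|AC| ∈ [24, 40]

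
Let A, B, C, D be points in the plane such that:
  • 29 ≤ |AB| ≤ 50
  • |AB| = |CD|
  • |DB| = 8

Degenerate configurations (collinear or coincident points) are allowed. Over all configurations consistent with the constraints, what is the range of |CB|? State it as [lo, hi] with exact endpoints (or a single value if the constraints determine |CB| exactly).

|AB| ∈ [29, 50]
|BD| ∈ {8}
|CD| ∈ [29, 50]
|AD| ∈ [21, 58]
|BC| ∈ [21, 58]
|AC| ∈ [0, 108]

|CB| ∈ [21, 58]  (≈ [21.0000, 58.0000])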